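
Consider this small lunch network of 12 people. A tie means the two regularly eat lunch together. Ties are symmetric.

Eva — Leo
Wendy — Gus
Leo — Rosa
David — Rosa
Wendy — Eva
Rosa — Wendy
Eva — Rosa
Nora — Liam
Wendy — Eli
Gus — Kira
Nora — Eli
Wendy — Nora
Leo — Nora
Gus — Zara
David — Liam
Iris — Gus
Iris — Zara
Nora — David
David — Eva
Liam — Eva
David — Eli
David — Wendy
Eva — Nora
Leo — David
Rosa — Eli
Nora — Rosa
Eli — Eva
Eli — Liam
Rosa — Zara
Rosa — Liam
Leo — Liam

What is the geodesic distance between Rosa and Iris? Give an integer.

One shortest route is Rosa – Zara – Iris, which uses 2 edges, and Rosa and Iris are not directly tied, so nothing shorter exists. So d(Rosa,Iris) = 2.

2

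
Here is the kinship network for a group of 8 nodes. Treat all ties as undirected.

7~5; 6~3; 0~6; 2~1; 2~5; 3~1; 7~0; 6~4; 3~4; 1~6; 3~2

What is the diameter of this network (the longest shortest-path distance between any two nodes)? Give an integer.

Eccentricity of each node (its greatest distance to any other): 0:3, 1:3, 2:3, 3:3, 4:3, 5:3, 6:3, 7:3.
The maximum eccentricity is 3, realized for instance by the pair 5–4 via 5 – 2 – 3 – 4. So the diameter is 3.

3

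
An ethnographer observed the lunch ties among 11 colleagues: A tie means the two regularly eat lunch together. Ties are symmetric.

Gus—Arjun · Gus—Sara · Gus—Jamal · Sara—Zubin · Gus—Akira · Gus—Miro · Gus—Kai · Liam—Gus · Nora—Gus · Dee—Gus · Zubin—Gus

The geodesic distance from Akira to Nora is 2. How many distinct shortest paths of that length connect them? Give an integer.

The shortest distance is 2, and the only length-2 path is Akira–Gus–Nora. So there is exactly 1 shortest path.

1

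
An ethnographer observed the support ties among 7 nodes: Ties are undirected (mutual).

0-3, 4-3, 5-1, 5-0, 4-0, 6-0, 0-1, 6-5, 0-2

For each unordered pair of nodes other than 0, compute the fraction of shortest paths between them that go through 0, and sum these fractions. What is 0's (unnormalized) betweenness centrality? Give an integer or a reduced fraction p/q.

23/2

Pairs whose geodesics pass through 0 — 1–2: 1; 1–4: 1; 1–3: 1; 1–6: 1/2; 2–5: 1; 2–4: 1; 2–3: 1; 2–6: 1; 5–4: 1; 5–3: 1; 4–6: 1; 3–6: 1.
All other pairs contribute 0.
Summing the contributions gives betweenness(0) = 23/2.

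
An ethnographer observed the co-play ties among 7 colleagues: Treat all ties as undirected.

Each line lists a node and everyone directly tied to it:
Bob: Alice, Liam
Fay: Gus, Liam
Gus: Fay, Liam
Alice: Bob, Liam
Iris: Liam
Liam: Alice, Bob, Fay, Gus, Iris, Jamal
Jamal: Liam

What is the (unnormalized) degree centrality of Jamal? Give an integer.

1

Jamal is directly tied to Liam. That is 1 neighbor, so the degree of Jamal is 1.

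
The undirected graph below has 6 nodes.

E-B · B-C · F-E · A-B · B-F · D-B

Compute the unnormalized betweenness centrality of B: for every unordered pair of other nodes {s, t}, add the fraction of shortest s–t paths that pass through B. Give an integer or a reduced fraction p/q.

9

Pairs whose geodesics pass through B — E–C: 1; E–A: 1; E–D: 1; C–A: 1; C–F: 1; C–D: 1; A–F: 1; A–D: 1; F–D: 1.
All other pairs contribute 0.
Summing the contributions gives betweenness(B) = 9.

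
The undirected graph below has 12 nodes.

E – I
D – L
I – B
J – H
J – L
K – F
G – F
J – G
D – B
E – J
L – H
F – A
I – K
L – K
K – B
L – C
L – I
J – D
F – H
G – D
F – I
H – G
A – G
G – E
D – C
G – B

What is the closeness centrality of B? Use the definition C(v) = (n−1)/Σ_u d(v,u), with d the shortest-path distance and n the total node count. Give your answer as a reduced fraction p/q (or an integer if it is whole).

Distances from B: A:2, C:2, D:1, E:2, F:2, G:1, H:2, I:1, J:2, K:1, L:2. Sum = 18.
n = 12, so closeness = 11/18.

11/18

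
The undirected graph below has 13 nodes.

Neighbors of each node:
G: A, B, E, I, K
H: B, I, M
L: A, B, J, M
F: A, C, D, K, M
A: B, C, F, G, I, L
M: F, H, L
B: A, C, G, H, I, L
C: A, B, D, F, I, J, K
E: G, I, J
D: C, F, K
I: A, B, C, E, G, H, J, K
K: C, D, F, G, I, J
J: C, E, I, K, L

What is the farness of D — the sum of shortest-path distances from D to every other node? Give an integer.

Distances from D: A:2, B:2, C:1, E:3, F:1, G:2, H:3, I:2, J:2, K:1, L:3, M:2.
Sum = 2 + 2 + 1 + 3 + 1 + 2 + 3 + 2 + 2 + 1 + 3 + 2 = 24.

24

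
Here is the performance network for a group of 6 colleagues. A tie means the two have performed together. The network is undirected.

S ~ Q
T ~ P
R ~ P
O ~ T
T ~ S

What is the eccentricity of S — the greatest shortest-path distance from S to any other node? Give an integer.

3

Distances from S: O:2, P:2, Q:1, R:3, T:1.
The largest is 3 (to R), so the eccentricity of S is 3.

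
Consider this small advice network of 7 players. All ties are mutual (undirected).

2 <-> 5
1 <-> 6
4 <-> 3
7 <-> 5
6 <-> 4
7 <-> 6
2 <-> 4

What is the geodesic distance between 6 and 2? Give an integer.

2

One shortest route is 6 – 4 – 2, which uses 2 edges, and 6 and 2 are not directly tied, so nothing shorter exists. So d(6,2) = 2.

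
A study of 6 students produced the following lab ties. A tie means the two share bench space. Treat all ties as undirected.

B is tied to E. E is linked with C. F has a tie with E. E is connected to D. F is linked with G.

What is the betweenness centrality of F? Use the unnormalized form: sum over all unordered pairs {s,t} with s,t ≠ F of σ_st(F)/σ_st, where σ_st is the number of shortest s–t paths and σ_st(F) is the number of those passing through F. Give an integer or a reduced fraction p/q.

4

Pairs whose geodesics pass through F — E–G: 1; D–G: 1; G–C: 1; G–B: 1.
All other pairs contribute 0.
Summing the contributions gives betweenness(F) = 4.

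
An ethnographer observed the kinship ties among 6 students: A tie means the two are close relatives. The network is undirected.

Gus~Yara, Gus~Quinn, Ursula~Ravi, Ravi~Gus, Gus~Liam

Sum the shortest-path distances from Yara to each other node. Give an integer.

Distances from Yara: Gus:1, Liam:2, Quinn:2, Ravi:2, Ursula:3.
Sum = 1 + 2 + 2 + 2 + 3 = 10.

10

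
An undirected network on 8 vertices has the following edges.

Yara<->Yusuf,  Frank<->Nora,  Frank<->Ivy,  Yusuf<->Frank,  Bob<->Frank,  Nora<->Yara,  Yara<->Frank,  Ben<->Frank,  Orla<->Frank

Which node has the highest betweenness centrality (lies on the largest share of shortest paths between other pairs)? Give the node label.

Unnormalized betweenness of each node: Ben:0, Bob:0, Frank:37/2, Ivy:0, Nora:0, Orla:0, Yara:1/2, Yusuf:0.
Frank has the largest value, 37/2, making it the main broker — the node through which the most shortest paths run.

Frank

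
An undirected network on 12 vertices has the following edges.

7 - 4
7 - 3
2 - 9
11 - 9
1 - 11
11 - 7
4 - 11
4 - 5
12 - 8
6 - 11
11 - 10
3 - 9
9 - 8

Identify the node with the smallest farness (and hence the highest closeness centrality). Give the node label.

11

Farness (sum of distances to all others) for each node — 1:27, 2:29, 3:25, 4:23, 5:33, 6:27, 7:23, 8:27, 9:19, 10:27, 11:17, 12:37.
The smallest farness is 17, for 11, so 11 has the highest closeness.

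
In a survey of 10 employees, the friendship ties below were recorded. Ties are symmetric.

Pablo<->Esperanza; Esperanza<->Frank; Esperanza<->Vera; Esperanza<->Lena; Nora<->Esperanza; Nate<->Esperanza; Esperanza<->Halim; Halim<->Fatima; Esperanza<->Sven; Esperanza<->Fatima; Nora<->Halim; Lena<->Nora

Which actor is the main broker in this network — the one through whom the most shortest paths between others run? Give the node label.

Unnormalized betweenness of each node: Esperanza:32, Fatima:0, Frank:0, Halim:1/2, Lena:0, Nate:0, Nora:1/2, Pablo:0, Sven:0, Vera:0.
Esperanza has the largest value, 32, making it the main broker — the node through which the most shortest paths run.

Esperanza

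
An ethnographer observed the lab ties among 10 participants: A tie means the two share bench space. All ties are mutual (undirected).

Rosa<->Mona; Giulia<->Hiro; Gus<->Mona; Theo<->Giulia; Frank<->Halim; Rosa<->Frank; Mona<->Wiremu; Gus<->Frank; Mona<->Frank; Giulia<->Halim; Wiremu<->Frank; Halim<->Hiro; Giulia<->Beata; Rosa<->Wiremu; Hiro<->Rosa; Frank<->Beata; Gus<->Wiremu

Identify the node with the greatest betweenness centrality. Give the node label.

Frank

Unnormalized betweenness of each node: Beata:10/3, Frank:27/2, Giulia:19/2, Gus:0, Halim:49/12, Hiro:23/6, Mona:7/12, Rosa:55/12, Theo:0, Wiremu:7/12.
Frank has the largest value, 27/2, making it the main broker — the node through which the most shortest paths run.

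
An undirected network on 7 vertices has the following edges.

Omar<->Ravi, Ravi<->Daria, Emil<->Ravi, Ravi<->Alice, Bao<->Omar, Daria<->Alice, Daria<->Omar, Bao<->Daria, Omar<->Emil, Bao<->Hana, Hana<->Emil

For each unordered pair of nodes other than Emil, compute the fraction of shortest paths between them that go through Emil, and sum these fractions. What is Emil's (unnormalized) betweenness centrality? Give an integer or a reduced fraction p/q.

Pairs whose geodesics pass through Emil — Alice–Hana: 1/2; Ravi–Hana: 1; Omar–Hana: 1/2.
All other pairs contribute 0.
Summing the contributions gives betweenness(Emil) = 2.

2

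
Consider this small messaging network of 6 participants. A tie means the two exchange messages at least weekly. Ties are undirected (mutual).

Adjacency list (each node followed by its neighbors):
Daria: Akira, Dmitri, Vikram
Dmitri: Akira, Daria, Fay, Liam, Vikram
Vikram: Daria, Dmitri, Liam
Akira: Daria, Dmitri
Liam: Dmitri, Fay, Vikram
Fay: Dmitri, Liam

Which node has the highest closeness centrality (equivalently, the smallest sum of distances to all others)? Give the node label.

Dmitri

Farness (sum of distances to all others) for each node — Akira:8, Daria:7, Dmitri:5, Fay:8, Liam:7, Vikram:7.
The smallest farness is 5, for Dmitri, so Dmitri has the highest closeness.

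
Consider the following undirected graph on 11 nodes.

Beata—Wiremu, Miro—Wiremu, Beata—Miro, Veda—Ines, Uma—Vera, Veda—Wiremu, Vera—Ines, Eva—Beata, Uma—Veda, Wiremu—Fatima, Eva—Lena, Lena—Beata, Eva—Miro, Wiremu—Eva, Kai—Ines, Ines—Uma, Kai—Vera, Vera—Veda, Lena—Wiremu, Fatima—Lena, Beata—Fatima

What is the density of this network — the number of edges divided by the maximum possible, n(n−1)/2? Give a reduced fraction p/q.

There are 21 edges and 11 nodes, so the maximum possible is C(11,2) = 55.
Density = 21/55.

21/55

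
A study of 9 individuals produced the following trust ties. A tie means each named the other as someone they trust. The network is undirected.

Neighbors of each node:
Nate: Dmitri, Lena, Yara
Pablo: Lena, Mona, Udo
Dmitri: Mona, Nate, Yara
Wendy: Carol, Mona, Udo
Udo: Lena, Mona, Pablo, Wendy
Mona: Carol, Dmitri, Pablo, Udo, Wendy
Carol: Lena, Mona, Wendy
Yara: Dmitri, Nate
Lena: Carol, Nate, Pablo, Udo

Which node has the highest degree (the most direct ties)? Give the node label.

Mona

Degrees — Carol:3, Dmitri:3, Lena:4, Mona:5, Nate:3, Pablo:3, Udo:4, Wendy:3, Yara:2.
The maximum is 5, attained only by Mona.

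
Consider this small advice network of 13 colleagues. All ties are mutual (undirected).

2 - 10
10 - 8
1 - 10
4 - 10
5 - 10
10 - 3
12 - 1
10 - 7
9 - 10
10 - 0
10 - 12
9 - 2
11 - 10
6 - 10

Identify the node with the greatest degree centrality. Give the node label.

Degrees — 0:1, 1:2, 2:2, 3:1, 4:1, 5:1, 6:1, 7:1, 8:1, 9:2, 10:12, 11:1, 12:2.
The maximum is 12, attained only by 10.

10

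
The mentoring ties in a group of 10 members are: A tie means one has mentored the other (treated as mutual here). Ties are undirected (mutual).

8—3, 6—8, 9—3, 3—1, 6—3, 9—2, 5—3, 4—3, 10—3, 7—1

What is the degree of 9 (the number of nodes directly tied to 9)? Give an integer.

2

9 is directly tied to 2 and 3. That is 2 neighbors, so the degree of 9 is 2.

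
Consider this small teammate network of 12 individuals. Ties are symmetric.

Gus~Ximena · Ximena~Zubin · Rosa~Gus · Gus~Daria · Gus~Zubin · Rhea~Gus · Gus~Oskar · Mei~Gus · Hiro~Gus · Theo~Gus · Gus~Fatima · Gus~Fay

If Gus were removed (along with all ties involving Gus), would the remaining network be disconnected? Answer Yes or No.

Removing Gus leaves {Fay} with no path to {Ximena and Zubin}, so the network splits into 10 components. Gus is a cut vertex.

Yes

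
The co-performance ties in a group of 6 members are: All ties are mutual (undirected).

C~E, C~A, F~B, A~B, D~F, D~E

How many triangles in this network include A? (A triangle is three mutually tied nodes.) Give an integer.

A's neighbors are B and C, but none of them are tied to each other, so no triangle contains A.

0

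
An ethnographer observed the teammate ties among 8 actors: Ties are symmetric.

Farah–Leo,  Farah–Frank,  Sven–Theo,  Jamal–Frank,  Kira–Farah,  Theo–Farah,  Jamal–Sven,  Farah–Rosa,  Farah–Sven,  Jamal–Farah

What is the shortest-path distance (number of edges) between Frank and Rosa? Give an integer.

One shortest route is Frank – Farah – Rosa, which uses 2 edges, and Frank and Rosa are not directly tied, so nothing shorter exists. So d(Frank,Rosa) = 2.

2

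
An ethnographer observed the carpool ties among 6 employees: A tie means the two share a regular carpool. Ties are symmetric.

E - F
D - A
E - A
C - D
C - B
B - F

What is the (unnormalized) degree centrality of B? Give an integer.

B is directly tied to C and F. That is 2 neighbors, so the degree of B is 2.

2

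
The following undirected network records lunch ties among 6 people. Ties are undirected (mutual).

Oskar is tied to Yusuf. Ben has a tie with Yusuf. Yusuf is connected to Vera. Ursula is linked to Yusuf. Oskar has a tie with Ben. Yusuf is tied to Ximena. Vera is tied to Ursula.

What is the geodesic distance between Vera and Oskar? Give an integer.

One shortest route is Vera – Yusuf – Oskar, which uses 2 edges, and Vera and Oskar are not directly tied, so nothing shorter exists. So d(Vera,Oskar) = 2.

2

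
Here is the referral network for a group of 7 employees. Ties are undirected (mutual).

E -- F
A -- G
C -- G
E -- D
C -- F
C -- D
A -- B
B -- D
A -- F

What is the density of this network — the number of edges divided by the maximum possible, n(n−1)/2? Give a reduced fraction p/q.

3/7

There are 9 edges and 7 nodes, so the maximum possible is C(7,2) = 21.
Density = 9/21 = 3/7.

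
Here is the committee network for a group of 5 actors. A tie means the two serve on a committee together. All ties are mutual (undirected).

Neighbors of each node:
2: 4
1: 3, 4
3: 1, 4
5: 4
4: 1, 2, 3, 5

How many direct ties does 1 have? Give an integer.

2

1 is directly tied to 3 and 4. That is 2 neighbors, so the degree of 1 is 2.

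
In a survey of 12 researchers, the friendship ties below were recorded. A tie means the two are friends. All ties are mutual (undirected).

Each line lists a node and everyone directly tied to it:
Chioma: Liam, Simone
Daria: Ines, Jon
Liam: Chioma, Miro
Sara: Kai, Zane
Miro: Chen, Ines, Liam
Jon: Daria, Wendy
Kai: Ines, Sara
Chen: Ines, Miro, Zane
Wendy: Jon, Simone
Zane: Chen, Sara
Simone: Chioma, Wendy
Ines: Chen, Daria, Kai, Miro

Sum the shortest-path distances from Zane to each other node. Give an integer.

Distances from Zane: Chen:1, Chioma:4, Daria:3, Ines:2, Jon:4, Kai:2, Liam:3, Miro:2, Sara:1, Simone:5, Wendy:5.
Sum = 1 + 4 + 3 + 2 + 4 + 2 + 3 + 2 + 1 + 5 + 5 = 32.

32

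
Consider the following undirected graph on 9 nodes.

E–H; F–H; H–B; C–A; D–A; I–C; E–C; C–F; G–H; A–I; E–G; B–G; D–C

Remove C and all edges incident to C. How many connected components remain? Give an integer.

Without C, the remaining ties split the others into: {B, E, F, G, H}; {A, D, I}.
That's 2 separate components.

2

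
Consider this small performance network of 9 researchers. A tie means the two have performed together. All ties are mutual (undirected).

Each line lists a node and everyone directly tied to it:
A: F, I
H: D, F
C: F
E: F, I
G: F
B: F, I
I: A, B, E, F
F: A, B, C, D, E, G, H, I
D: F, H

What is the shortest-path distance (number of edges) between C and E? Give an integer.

One shortest route is C – F – E, which uses 2 edges, and C and E are not directly tied, so nothing shorter exists. So d(C,E) = 2.

2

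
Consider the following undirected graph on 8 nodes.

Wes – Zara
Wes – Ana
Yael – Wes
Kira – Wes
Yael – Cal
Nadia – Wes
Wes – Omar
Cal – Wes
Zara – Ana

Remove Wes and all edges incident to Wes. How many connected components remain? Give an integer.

5

Without Wes, the remaining ties split the others into: {Cal, Yael}; {Ana, Zara}; {Nadia}; {Omar}; {Kira}.
That's 5 separate components.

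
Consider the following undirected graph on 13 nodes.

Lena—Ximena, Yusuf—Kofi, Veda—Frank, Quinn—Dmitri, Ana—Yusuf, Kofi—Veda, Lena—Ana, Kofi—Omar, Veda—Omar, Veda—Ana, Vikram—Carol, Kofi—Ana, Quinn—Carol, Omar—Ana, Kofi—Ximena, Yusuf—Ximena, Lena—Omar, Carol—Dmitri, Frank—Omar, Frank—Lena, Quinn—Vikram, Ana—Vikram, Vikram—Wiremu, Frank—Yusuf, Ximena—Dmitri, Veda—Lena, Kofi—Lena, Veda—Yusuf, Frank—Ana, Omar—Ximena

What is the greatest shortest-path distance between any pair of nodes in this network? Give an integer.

Eccentricity of each node (its greatest distance to any other): Ana:3, Carol:3, Dmitri:3, Frank:3, Kofi:3, Lena:3, Omar:3, Quinn:3, Veda:3, Vikram:3, Wiremu:4, Ximena:4, Yusuf:3.
The maximum eccentricity is 4, realized for instance by the pair Wiremu–Ximena via Wiremu – Vikram – Carol – Dmitri – Ximena. So the diameter is 4.

4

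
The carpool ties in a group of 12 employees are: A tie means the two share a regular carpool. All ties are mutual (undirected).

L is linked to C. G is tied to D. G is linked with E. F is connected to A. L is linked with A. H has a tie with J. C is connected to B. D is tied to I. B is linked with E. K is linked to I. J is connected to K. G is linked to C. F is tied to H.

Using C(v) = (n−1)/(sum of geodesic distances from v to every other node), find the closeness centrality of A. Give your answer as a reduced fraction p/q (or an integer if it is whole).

11/32

Distances from A: B:3, C:2, D:4, E:4, F:1, G:3, H:2, I:5, J:3, K:4, L:1. Sum = 32.
n = 12, so closeness = 11/32.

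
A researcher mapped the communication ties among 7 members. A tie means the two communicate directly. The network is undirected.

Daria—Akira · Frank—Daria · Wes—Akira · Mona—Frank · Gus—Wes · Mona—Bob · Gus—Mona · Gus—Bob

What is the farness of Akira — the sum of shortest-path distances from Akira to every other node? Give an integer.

12

Distances from Akira: Bob:3, Daria:1, Frank:2, Gus:2, Mona:3, Wes:1.
Sum = 3 + 1 + 2 + 2 + 3 + 1 = 12.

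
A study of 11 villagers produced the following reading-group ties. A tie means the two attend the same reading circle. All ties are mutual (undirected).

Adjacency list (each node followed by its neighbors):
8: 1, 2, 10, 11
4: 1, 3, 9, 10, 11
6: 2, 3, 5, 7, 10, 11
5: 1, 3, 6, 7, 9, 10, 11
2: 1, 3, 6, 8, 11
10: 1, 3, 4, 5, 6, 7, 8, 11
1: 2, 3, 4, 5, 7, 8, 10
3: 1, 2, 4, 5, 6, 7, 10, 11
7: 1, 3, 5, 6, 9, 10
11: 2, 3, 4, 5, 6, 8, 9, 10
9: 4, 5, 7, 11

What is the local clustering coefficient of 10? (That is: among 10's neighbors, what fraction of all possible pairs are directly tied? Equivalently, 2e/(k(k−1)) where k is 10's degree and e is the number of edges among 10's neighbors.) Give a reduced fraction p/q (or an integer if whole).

17/28

10's neighbors: 1, 3, 4, 5, 6, 7, 8, and 11 (k = 8).
Possible neighbor pairs: C(8,2) = 28. Edges among them: 1–3, 1–4, 1–5, 1–7, 1–8, 3–4, 3–5, 3–6, 3–7, 3–11, 4–11, 5–6, 5–7, 5–11, 6–7, 6–11, 8–11 → e = 17.
Clustering(10) = 17/28.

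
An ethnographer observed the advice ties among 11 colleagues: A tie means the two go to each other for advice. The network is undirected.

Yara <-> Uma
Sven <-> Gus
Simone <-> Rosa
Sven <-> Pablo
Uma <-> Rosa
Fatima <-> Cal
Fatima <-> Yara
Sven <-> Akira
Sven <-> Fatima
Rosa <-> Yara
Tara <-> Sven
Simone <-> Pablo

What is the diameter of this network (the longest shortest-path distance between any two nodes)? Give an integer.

4

Eccentricity of each node (its greatest distance to any other): Akira:4, Cal:4, Fatima:3, Gus:4, Pablo:3, Rosa:4, Simone:4, Sven:3, Tara:4, Uma:4, Yara:3.
The maximum eccentricity is 4, realized for instance by the pair Rosa–Gus via Rosa – Simone – Pablo – Sven – Gus. So the diameter is 4.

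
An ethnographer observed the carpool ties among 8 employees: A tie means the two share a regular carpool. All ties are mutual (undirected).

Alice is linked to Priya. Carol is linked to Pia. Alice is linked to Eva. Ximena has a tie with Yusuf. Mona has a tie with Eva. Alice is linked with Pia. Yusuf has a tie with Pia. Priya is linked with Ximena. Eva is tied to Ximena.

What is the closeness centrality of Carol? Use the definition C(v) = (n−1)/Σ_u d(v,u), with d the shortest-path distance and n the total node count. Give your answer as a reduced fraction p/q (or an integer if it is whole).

7/18

Distances from Carol: Alice:2, Eva:3, Mona:4, Pia:1, Priya:3, Ximena:3, Yusuf:2. Sum = 18.
n = 8, so closeness = 7/18.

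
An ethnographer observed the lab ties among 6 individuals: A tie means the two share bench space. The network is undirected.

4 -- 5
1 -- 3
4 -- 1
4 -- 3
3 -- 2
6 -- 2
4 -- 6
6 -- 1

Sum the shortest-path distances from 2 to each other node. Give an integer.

Distances from 2: 1:2, 3:1, 4:2, 5:3, 6:1.
Sum = 2 + 1 + 2 + 3 + 1 = 9.

9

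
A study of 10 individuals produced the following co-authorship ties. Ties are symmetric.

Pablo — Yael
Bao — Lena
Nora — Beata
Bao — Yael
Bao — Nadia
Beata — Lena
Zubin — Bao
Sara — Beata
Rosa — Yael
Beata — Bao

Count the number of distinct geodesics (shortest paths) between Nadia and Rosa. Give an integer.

1

The shortest distance is 3, and the only length-3 path is Nadia–Bao–Yael–Rosa. So there is exactly 1 shortest path.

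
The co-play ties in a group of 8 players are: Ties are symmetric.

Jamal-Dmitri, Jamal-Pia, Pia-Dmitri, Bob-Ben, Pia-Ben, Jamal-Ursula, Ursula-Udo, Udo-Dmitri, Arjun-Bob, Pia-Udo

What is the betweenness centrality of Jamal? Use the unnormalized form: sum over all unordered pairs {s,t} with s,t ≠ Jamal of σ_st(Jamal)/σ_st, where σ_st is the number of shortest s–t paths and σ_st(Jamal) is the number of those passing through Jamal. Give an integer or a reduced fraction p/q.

Pairs whose geodesics pass through Jamal — Pia–Ursula: 1/2; Ursula–Dmitri: 1/2; Ursula–Ben: 1/2; Ursula–Arjun: 1/2; Ursula–Bob: 1/2.
All other pairs contribute 0.
Summing the contributions gives betweenness(Jamal) = 5/2.

5/2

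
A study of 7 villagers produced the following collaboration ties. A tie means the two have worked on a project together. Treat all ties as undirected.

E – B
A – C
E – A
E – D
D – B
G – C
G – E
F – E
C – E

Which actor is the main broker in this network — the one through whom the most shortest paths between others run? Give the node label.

Unnormalized betweenness of each node: A:0, B:0, C:1/2, D:0, E:23/2, F:0, G:0.
E has the largest value, 23/2, making it the main broker — the node through which the most shortest paths run.

E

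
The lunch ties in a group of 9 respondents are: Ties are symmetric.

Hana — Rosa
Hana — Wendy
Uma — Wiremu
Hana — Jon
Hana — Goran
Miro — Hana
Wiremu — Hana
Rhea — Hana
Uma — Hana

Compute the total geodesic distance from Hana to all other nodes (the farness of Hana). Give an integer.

8

Distances from Hana: Goran:1, Jon:1, Miro:1, Rhea:1, Rosa:1, Uma:1, Wendy:1, Wiremu:1.
Sum = 1 + 1 + 1 + 1 + 1 + 1 + 1 + 1 = 8.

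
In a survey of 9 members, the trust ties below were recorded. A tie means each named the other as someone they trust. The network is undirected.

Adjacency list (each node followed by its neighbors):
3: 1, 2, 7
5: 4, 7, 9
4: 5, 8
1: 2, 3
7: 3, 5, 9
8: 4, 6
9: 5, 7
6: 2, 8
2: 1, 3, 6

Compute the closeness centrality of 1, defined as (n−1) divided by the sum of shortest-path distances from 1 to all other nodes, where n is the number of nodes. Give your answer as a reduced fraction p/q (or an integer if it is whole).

8/19

Distances from 1: 2:1, 3:1, 4:4, 5:3, 6:2, 7:2, 8:3, 9:3. Sum = 19.
n = 9, so closeness = 8/19.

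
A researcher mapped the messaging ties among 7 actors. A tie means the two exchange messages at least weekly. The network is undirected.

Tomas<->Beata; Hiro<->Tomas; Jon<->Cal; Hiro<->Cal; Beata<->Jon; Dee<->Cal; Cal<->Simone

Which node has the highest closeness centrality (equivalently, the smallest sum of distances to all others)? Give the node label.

Farness (sum of distances to all others) for each node — Beata:12, Cal:8, Dee:13, Hiro:10, Jon:10, Simone:13, Tomas:12.
The smallest farness is 8, for Cal, so Cal has the highest closeness.

Cal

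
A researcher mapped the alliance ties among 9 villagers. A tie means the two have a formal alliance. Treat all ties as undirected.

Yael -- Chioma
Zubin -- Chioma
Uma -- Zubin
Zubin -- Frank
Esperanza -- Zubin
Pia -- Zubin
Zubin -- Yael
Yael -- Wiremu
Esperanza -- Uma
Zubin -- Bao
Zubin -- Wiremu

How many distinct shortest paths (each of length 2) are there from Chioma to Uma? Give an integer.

1

The shortest distance is 2, and the only length-2 path is Chioma–Zubin–Uma. So there is exactly 1 shortest path.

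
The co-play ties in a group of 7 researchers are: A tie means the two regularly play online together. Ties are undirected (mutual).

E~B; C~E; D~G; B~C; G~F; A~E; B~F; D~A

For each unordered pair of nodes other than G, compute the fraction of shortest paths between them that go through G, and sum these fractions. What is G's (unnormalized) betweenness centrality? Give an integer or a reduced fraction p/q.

2

Pairs whose geodesics pass through G — A–F: 1/2; D–F: 1; D–B: 1/2.
All other pairs contribute 0.
Summing the contributions gives betweenness(G) = 2.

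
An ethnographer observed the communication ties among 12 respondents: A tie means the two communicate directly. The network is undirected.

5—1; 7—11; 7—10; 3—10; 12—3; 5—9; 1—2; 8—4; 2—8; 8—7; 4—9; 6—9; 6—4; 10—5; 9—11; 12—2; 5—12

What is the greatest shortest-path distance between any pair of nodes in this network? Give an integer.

4

Eccentricity of each node (its greatest distance to any other): 1:3, 2:3, 3:4, 4:4, 5:3, 6:4, 7:3, 8:3, 9:3, 10:3, 11:3, 12:3.
The maximum eccentricity is 4, realized for instance by the pair 3–6 via 3 – 12 – 5 – 9 – 6. So the diameter is 4.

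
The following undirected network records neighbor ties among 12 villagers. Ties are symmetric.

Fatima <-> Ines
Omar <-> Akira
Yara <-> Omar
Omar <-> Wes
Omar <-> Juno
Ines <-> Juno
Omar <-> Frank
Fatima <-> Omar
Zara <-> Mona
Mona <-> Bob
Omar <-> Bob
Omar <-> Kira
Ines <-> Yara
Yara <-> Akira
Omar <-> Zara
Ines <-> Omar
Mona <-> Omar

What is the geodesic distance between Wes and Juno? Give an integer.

One shortest route is Wes – Omar – Juno, which uses 2 edges, and Wes and Juno are not directly tied, so nothing shorter exists. So d(Wes,Juno) = 2.

2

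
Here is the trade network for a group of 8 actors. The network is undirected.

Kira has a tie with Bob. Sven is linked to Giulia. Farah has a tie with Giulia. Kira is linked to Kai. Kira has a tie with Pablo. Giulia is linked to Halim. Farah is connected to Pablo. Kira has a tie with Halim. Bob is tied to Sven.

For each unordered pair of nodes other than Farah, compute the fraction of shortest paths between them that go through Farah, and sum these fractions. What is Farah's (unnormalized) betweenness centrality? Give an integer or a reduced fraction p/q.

Pairs whose geodesics pass through Farah — Sven–Pablo: 1/2; Giulia–Pablo: 1.
All other pairs contribute 0.
Summing the contributions gives betweenness(Farah) = 3/2.

3/2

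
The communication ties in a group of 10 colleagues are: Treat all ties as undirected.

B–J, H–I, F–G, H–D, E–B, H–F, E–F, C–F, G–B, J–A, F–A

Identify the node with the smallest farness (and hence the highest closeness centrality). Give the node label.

Farness (sum of distances to all others) for each node — A:18, B:21, C:21, D:25, E:18, F:13, G:18, H:17, I:25, J:22.
The smallest farness is 13, for F, so F has the highest closeness.

F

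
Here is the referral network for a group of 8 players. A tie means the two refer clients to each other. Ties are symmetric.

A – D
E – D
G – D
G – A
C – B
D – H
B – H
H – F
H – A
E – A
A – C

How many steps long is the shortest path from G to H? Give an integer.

One shortest route is G – D – H, which uses 2 edges, and G and H are not directly tied, so nothing shorter exists. So d(G,H) = 2.

2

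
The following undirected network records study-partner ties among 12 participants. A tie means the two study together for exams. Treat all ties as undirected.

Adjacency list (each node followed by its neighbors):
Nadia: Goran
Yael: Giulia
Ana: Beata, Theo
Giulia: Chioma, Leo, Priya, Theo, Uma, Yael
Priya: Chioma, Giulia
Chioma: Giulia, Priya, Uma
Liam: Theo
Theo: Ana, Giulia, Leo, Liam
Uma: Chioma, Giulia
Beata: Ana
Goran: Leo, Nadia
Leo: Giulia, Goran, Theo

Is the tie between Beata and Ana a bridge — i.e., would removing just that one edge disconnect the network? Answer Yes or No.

Without the Beata–Ana edge there is no alternate route between Beata and Ana, so the network disconnects. It is a bridge.

Yes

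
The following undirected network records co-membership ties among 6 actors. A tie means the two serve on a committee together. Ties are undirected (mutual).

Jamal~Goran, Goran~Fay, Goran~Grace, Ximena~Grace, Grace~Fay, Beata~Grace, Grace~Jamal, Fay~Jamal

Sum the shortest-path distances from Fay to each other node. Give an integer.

Distances from Fay: Beata:2, Goran:1, Grace:1, Jamal:1, Ximena:2.
Sum = 2 + 1 + 1 + 1 + 2 = 7.

7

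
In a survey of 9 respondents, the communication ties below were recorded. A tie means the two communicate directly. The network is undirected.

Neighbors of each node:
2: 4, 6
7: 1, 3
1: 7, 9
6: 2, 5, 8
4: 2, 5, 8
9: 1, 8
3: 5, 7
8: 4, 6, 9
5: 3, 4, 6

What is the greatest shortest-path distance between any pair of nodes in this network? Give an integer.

4

Eccentricity of each node (its greatest distance to any other): 1:4, 2:4, 3:3, 4:3, 5:3, 6:3, 7:4, 8:3, 9:3.
The maximum eccentricity is 4, realized for instance by the pair 1–2 via 1 – 9 – 8 – 6 – 2. So the diameter is 4.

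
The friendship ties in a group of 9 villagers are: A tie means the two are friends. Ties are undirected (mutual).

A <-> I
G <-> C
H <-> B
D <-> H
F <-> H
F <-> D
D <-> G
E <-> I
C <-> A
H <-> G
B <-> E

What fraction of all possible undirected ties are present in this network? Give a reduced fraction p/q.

There are 11 edges and 9 nodes, so the maximum possible is C(9,2) = 36.
Density = 11/36.

11/36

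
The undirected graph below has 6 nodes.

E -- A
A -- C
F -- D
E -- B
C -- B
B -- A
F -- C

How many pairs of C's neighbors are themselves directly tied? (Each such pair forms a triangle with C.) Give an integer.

C's neighbors: A, B, and F.
Neighbor pairs that are themselves tied: C–A–B. Each forms one triangle with C, for 1 in total.

1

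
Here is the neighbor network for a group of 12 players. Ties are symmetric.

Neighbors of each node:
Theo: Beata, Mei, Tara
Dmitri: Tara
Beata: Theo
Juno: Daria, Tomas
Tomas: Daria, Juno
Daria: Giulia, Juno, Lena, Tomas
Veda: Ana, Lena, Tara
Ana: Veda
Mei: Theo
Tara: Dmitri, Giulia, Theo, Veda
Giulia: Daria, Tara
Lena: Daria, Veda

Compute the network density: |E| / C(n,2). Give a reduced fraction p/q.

There are 13 edges and 12 nodes, so the maximum possible is C(12,2) = 66.
Density = 13/66.

13/66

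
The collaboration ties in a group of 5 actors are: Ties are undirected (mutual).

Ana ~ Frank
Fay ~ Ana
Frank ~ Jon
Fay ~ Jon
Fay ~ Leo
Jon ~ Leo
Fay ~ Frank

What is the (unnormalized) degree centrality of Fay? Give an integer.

Fay is directly tied to Ana, Frank, Jon, and Leo. That is 4 neighbors, so the degree of Fay is 4.

4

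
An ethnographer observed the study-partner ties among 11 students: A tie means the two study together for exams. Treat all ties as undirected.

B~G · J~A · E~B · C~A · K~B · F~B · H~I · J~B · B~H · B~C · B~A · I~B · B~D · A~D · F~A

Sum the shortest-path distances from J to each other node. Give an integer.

Distances from J: A:1, B:1, C:2, D:2, E:2, F:2, G:2, H:2, I:2, K:2.
Sum = 1 + 1 + 2 + 2 + 2 + 2 + 2 + 2 + 2 + 2 = 18.

18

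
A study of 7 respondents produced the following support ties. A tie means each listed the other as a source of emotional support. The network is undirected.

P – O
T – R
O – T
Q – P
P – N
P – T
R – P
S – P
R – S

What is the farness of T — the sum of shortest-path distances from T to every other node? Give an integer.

9

Distances from T: N:2, O:1, P:1, Q:2, R:1, S:2.
Sum = 2 + 1 + 1 + 2 + 1 + 2 = 9.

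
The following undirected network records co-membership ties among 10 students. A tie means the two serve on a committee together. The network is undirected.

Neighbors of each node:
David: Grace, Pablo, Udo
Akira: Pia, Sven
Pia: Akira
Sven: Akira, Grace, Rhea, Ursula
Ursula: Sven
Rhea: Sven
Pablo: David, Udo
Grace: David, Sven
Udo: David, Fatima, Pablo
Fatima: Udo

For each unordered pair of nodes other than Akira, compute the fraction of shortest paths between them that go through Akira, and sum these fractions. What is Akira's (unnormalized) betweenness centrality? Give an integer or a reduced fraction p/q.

Pairs whose geodesics pass through Akira — Rhea–Pia: 1; Udo–Pia: 1; Pablo–Pia: 1; Ursula–Pia: 1; David–Pia: 1; Pia–Grace: 1; Pia–Fatima: 1; Pia–Sven: 1.
All other pairs contribute 0.
Summing the contributions gives betweenness(Akira) = 8.

8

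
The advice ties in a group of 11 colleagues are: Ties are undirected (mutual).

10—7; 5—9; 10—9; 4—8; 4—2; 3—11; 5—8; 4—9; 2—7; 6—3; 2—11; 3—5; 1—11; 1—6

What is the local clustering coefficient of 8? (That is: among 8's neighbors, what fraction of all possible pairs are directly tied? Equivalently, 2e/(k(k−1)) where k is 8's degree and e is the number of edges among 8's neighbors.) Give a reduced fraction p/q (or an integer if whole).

8's neighbors: 4 and 5 (k = 2).
Possible neighbor pairs: C(2,2) = 1. Edges among them: none → e = 0.
Clustering(8) = 0/1.

0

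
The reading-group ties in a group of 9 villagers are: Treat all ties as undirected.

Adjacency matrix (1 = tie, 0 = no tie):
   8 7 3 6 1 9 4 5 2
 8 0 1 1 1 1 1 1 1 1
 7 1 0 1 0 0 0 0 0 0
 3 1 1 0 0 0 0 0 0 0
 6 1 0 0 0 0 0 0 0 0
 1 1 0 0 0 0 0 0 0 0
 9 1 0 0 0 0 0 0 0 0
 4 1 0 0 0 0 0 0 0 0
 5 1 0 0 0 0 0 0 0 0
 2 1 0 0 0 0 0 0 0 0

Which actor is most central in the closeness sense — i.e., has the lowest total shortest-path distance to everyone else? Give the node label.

8

Farness (sum of distances to all others) for each node — 1:15, 2:15, 3:14, 4:15, 5:15, 6:15, 7:14, 8:8, 9:15.
The smallest farness is 8, for 8, so 8 has the highest closeness.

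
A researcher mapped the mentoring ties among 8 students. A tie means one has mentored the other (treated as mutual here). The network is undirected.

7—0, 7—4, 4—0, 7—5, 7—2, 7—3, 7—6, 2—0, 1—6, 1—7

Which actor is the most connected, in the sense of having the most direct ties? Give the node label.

7

Degrees — 0:3, 1:2, 2:2, 3:1, 4:2, 5:1, 6:2, 7:7.
The maximum is 7, attained only by 7.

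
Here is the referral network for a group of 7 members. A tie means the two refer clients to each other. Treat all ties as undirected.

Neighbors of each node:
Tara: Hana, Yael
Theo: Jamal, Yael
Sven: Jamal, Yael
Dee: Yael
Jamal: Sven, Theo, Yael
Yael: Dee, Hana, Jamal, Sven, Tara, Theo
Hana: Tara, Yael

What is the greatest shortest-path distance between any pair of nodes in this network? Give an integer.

2

Eccentricity of each node (its greatest distance to any other): Dee:2, Hana:2, Jamal:2, Sven:2, Tara:2, Theo:2, Yael:1.
The maximum eccentricity is 2, realized for instance by the pair Dee–Theo via Dee – Yael – Theo. So the diameter is 2.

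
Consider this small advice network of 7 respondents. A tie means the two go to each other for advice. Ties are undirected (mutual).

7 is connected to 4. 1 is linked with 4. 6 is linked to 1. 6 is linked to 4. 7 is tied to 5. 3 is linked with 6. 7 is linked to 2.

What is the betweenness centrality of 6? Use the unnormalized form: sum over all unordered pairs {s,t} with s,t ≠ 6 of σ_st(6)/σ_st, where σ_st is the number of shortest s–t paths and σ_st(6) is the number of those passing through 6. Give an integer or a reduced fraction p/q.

5

Pairs whose geodesics pass through 6 — 4–3: 1; 3–1: 1; 3–7: 1; 3–5: 1; 3–2: 1.
All other pairs contribute 0.
Summing the contributions gives betweenness(6) = 5.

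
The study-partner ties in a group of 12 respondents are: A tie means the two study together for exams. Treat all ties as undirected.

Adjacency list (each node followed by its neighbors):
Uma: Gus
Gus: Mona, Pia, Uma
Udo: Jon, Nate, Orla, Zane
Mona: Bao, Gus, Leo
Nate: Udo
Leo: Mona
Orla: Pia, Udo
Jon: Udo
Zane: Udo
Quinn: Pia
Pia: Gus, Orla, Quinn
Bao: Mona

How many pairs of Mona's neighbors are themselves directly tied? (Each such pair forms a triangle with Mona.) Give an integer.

Mona's neighbors are Bao, Gus, and Leo, but none of them are tied to each other, so no triangle contains Mona.

0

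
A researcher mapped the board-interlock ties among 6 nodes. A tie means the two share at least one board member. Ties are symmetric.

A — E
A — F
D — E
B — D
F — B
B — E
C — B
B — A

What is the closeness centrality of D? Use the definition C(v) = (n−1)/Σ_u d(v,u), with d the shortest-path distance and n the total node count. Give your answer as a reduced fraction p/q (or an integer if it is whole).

Distances from D: A:2, B:1, C:2, E:1, F:2. Sum = 8.
n = 6, so closeness = 5/8.

5/8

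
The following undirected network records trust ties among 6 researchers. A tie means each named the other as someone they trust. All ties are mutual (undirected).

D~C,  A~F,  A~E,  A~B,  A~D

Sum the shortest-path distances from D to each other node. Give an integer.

8

Distances from D: A:1, B:2, C:1, E:2, F:2.
Sum = 1 + 2 + 1 + 2 + 2 = 8.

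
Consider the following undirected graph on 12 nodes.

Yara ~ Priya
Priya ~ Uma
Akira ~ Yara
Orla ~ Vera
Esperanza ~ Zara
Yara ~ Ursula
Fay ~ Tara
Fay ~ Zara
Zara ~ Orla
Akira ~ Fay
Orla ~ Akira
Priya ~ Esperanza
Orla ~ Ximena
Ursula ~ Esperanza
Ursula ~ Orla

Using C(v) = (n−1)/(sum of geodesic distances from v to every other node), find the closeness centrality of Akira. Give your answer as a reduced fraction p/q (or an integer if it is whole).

Distances from Akira: Esperanza:3, Fay:1, Orla:1, Priya:2, Tara:2, Uma:3, Ursula:2, Vera:2, Ximena:2, Yara:1, Zara:2. Sum = 21.
n = 12, so closeness = 11/21.

11/21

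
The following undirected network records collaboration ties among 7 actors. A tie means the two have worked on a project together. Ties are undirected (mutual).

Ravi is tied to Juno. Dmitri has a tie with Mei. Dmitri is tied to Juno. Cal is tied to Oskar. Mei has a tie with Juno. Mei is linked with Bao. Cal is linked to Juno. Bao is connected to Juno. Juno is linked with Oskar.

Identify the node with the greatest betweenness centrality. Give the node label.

Unnormalized betweenness of each node: Bao:0, Cal:0, Dmitri:0, Juno:23/2, Mei:1/2, Oskar:0, Ravi:0.
Juno has the largest value, 23/2, making it the main broker — the node through which the most shortest paths run.

Juno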